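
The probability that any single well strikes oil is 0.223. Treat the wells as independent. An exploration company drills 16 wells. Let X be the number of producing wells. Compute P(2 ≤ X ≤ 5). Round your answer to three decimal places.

X ~ Binomial(16, 0.223); P(2 ≤ X ≤ 5) = Σ C(16,k) p^k (1−p)^(16−k) over k:
  k=2: C(16,2)·0.223^2·0.777^14 = 0.17446
  k=3: C(16,3)·0.223^3·0.777^13 = 0.23366
  k=4: C(16,4)·0.223^4·0.777^12 = 0.21794
  k=5: C(16,5)·0.223^5·0.777^11 = 0.15012
Total = 0.77617

0.776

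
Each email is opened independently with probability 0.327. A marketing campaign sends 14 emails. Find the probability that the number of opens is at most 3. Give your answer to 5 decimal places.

0.27779

X ~ Binomial(14, 0.327); P(X ≤ 3) = Σ C(14,k) p^k (1−p)^(14−k) over k:
  k=0: C(14,0)·0.327^0·0.673^14 = 0.0039103
  k=1: C(14,1)·0.327^1·0.673^13 = 0.0265994
  k=2: C(14,2)·0.327^2·0.673^12 = 0.0840074
  k=3: C(14,3)·0.327^3·0.673^11 = 0.1632715
Total = 0.2777886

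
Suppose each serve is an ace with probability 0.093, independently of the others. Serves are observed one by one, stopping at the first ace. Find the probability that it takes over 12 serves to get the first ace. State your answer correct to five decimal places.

Y = number of serves to the first success; geometric, p = 0.093.
P(Y > 12) = P(first 12 all fail) = (1−p)^12 = 0.3099470

0.30995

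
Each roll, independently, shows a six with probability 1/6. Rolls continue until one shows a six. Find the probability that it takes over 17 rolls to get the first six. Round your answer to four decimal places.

Y = number of rolls to the first success; geometric, p = 0.166667.
P(Y > 17) = P(first 17 all fail) = (1−p)^17 = 0.045073

0.0451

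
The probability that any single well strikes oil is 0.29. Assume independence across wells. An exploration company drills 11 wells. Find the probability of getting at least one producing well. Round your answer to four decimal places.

0.9769

P(at least one) = 1 − P(none) = 1 − (1 − 0.29)^11
= 1 − 0.023112 = 0.976888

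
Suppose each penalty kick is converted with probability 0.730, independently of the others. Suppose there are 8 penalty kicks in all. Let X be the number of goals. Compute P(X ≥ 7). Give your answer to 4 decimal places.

X ~ Binomial(8, 0.73); P(X ≥ 7) = Σ C(8,k) p^k (1−p)^(8−k) over k:
  k=7: C(8,7)·0.73^7·0.27^1 = 0.238624
  k=8: C(8,8)·0.73^8·0.27^0 = 0.080646
Total = 0.319270

0.3193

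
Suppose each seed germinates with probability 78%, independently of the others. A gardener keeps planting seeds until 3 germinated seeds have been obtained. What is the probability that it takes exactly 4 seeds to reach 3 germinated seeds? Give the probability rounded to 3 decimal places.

Y = trial on which the third success occurs; negative binomial, r=3, p=0.78.
P(Y=4) = C(3,2) · p^3 · (1−p)^1
= 3 · 0.47455 · 0.22 = 0.31320

0.313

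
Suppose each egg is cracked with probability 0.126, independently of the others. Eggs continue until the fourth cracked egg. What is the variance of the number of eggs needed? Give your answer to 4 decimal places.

Y = total eggs until the fourth success; negative binomial with r=4, p=0.126.
Var(Y) = r(1−p)/p² = 4·0.874 / 0.126² = 220.206601

220.2066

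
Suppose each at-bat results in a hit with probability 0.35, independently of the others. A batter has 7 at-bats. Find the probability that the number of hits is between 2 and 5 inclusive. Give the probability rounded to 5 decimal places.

X ~ Binomial(7, 0.35); P(2 ≤ X ≤ 5) = Σ C(7,k) p^k (1−p)^(7−k) over k:
  k=2: C(7,2)·0.35^2·0.65^5 = 0.2984848
  k=3: C(7,3)·0.35^3·0.65^4 = 0.2678709
  k=4: C(7,4)·0.35^4·0.65^3 = 0.1442382
  k=5: C(7,5)·0.35^5·0.65^2 = 0.0466000
Total = 0.7571939

0.75719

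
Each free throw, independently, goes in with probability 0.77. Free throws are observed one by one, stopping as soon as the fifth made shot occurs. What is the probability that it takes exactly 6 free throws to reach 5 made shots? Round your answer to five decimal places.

Y = trial on which the fifth success occurs; negative binomial, r=5, p=0.77.
P(Y=6) = C(5,4) · p^5 · (1−p)^1
= 5 · 0.27068 · 0.23 = 0.3112802

0.31128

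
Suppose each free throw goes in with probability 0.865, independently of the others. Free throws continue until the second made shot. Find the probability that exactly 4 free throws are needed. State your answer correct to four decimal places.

0.0409

Y = trial on which the second success occurs; negative binomial, r=2, p=0.865.
P(Y=4) = C(3,1) · p^2 · (1−p)^2
= 3 · 0.74823 · 0.018225 = 0.040909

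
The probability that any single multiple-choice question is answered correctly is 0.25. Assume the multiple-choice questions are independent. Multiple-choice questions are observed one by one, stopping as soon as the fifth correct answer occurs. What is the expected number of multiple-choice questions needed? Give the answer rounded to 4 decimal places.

Y = total multiple-choice questions until the fifth success; negative binomial with r=5, p=0.25.
E[Y] = r / p = 5 / 0.25 = 20.000000

20.0000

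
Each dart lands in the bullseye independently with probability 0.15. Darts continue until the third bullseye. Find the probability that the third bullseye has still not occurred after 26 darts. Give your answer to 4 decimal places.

0.2296

Needing more than 26 darts ⇔ fewer than 3 successes in the first 26. With X ~ Binomial(26, 0.15), P(Y > 26) = P(X ≤ 2).
  k=0: C(26,0)·0.15^0·0.85^26 = 0.014618
  k=1: C(26,1)·0.15^1·0.85^25 = 0.067071
  k=2: C(26,2)·0.15^2·0.85^24 = 0.147952
P(X ≤ 2) = 0.229641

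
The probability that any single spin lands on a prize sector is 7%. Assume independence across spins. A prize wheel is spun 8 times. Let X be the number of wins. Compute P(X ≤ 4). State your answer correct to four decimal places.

X ~ Binomial(8, 0.07); P(X ≤ 4) = Σ C(8,k) p^k (1−p)^(8−k) over k:
  k=0: C(8,0)·0.07^0·0.93^8 = 0.559582
  k=1: C(8,1)·0.07^1·0.93^7 = 0.336952
  k=2: C(8,2)·0.07^2·0.93^6 = 0.088767
  k=3: C(8,3)·0.07^3·0.93^5 = 0.013363
  k=4: C(8,4)·0.07^4·0.93^4 = 0.001257
Total = 0.999921

0.9999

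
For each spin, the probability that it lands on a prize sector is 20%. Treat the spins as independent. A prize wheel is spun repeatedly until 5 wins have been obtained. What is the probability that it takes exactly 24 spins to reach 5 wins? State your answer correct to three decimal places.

Y = trial on which the fifth success occurs; negative binomial, r=5, p=0.20.
P(Y=24) = C(23,4) · p^5 · (1−p)^19
= 8855 · 0.00032 · 0.014412 = 0.04084

0.041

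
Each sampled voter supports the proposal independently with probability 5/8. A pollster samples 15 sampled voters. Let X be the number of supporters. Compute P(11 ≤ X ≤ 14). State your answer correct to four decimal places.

X ~ Binomial(15, 0.625); P(11 ≤ X ≤ 14) = Σ C(15,k) p^k (1−p)^(15−k) over k:
  k=11: C(15,11)·0.625^11·0.375^4 = 0.153440
  k=12: C(15,12)·0.625^12·0.375^3 = 0.085244
  k=13: C(15,13)·0.625^13·0.375^2 = 0.032786
  k=14: C(15,14)·0.625^14·0.375^1 = 0.007806
Total = 0.279277

0.2793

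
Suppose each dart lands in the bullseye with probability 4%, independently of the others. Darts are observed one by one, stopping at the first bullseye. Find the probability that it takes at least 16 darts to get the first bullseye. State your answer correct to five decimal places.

Y = number of darts to the first success; geometric, p = 0.04.
P(Y > 15) = P(first 15 all fail) = (1−p)^15 = 0.5420864

0.54209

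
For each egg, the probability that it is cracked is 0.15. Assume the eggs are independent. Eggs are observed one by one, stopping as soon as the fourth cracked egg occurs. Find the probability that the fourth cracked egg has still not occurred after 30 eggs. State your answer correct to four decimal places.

0.3217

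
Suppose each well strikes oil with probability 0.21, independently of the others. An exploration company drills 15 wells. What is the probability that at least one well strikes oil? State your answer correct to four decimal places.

0.9709

P(at least one) = 1 − P(none) = 1 − (1 − 0.21)^15
= 1 − 0.029134 = 0.970866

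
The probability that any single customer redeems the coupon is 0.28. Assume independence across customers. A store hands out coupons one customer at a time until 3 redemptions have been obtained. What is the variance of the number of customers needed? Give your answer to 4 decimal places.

27.5510

Y = total customers until the third success; negative binomial with r=3, p=0.28.
Var(Y) = r(1−p)/p² = 3·0.72 / 0.28² = 27.551020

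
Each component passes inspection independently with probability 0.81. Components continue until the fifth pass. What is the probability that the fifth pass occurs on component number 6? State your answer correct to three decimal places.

0.331

Y = trial on which the fifth success occurs; negative binomial, r=5, p=0.81.
P(Y=6) = C(5,4) · p^5 · (1−p)^1
= 5 · 0.34868 · 0.19 = 0.33124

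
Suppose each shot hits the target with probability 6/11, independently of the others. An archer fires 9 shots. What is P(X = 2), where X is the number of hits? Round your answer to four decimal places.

X ~ Binomial(n=9, p=0.545455).
P(X=2) = C(9,2) · p^2 · (1−p)^7
= 36 · 0.29752 · 0.004009 = 0.042940

0.0429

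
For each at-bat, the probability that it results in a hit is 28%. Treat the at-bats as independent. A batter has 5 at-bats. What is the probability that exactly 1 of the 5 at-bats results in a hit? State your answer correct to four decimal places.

X ~ Binomial(n=5, p=0.28).
P(X=1) = C(5,1) · p^1 · (1−p)^4
= 5 · 0.28 · 0.26874 = 0.376234

0.3762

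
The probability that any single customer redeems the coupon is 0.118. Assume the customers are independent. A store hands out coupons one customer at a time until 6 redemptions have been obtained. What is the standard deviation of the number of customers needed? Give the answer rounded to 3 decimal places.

Y = total customers until the sixth success; negative binomial with r=6, p=0.118.
SD(Y) = √[r(1−p)/p²] = √(380.06320) = 19.49521

19.495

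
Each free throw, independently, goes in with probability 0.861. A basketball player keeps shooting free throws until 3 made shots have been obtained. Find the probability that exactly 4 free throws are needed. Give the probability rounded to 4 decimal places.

0.2662

Y = trial on which the third success occurs; negative binomial, r=3, p=0.861.
P(Y=4) = C(3,2) · p^3 · (1−p)^1
= 3 · 0.63828 · 0.139 = 0.266162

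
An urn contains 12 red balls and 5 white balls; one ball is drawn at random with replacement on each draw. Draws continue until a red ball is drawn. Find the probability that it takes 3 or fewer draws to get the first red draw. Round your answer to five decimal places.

0.97456

Y = number of draws to the first success; geometric, p = 0.705882.
P(Y ≤ 3) = 1 − (1−p)^3 = 1 − 0.0254427 = 0.9745573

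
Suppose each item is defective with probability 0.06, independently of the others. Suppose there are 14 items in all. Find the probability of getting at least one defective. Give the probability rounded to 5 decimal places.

P(at least one) = 1 − P(none) = 1 − (1 − 0.06)^14
= 1 − 0.4205232 = 0.5794768

0.57948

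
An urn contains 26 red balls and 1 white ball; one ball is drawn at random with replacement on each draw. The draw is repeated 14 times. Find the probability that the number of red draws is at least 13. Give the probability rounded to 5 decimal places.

X ~ Binomial(14, 0.962963); P(X ≥ 13) = Σ C(14,k) p^k (1−p)^(14−k) over k:
  k=13: C(14,13)·0.962963^13·0.037037^1 = 0.3174599
  k=14: C(14,14)·0.962963^14·0.037037^0 = 0.5895684
Total = 0.9070283

0.90703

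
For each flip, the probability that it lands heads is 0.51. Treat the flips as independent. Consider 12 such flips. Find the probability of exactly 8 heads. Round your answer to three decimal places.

X ~ Binomial(n=12, p=0.51).
P(X=8) = C(12,8) · p^8 · (1−p)^4
= 495 · 0.0045768 · 0.057648 = 0.13060

0.131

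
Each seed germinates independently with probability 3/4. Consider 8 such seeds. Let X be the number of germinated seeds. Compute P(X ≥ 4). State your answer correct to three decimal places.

X ~ Binomial(8, 0.75); P(X ≥ 4) = Σ C(8,k) p^k (1−p)^(8−k) over k:
  k=4: C(8,4)·0.75^4·0.25^4 = 0.08652
  k=5: C(8,5)·0.75^5·0.25^3 = 0.20764
  k=6: C(8,6)·0.75^6·0.25^2 = 0.31146
  k=7: C(8,7)·0.75^7·0.25^1 = 0.26697
  k=8: C(8,8)·0.75^8·0.25^0 = 0.10011
Total = 0.97270

0.973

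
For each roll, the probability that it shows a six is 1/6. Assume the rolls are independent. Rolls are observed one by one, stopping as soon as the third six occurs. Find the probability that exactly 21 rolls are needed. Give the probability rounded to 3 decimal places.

0.033

Y = trial on which the third success occurs; negative binomial, r=3, p=0.166667.
P(Y=21) = C(20,2) · p^3 · (1−p)^18
= 190 · 0.0046296 · 0.037561 = 0.03304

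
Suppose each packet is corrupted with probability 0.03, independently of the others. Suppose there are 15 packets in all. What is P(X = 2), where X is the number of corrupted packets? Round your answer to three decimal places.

X ~ Binomial(n=15, p=0.03).
P(X=2) = C(15,2) · p^2 · (1−p)^13
= 105 · 0.0009 · 0.67303 = 0.06360

0.064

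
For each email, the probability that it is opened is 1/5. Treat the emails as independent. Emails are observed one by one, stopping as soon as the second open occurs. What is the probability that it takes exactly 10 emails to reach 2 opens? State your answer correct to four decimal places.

0.0604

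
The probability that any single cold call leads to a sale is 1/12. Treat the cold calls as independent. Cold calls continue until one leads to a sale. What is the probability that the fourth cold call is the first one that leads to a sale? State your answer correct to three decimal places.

0.064

Geometric (trials to first success), p = 0.083333.
P(Y = 4) = (1−p)^3 · p = 0.77025 · 0.083333 = 0.06419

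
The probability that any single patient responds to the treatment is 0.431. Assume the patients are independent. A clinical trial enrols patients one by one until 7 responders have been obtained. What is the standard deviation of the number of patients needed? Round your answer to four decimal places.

4.6305

Y = total patients until the seventh success; negative binomial with r=7, p=0.431.
SD(Y) = √[r(1−p)/p²] = √(21.441530) = 4.630500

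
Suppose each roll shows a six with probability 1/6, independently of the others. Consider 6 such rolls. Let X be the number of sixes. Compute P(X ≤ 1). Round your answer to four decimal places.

X ~ Binomial(6, 0.166667); P(X ≤ 1) = Σ C(6,k) p^k (1−p)^(6−k) over k:
  k=0: C(6,0)·0.166667^0·0.833333^6 = 0.334898
  k=1: C(6,1)·0.166667^1·0.833333^5 = 0.401878
Total = 0.736776

0.7368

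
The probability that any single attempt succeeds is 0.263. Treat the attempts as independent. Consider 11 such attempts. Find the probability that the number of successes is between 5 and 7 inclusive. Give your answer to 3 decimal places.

X ~ Binomial(11, 0.263); P(5 ≤ X ≤ 7) = Σ C(11,k) p^k (1−p)^(11−k) over k:
  k=5: C(11,5)·0.263^5·0.737^6 = 0.09316
  k=6: C(11,6)·0.263^6·0.737^5 = 0.03324
  k=7: C(11,7)·0.263^7·0.737^4 = 0.00847
Total = 0.13488

0.135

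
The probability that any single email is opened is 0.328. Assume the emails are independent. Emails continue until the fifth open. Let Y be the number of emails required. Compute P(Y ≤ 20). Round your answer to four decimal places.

0.8365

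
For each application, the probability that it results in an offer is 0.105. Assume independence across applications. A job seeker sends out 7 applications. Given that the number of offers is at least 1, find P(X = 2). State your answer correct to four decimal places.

X ~ Binomial(7, 0.105). Want P(X=2 | X≥1) = P(X=2) / P(X≥1).
P(X=2) = C(7,2)·0.105^2·0.895^5 = 0.132958
P(X≥1) = 1 − 0.460004 = 0.539996
Ratio = 0.132958 / 0.539996 = 0.246219

0.2462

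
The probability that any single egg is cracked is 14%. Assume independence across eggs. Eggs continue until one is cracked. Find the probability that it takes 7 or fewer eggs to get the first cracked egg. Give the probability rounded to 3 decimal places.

0.652

Y = number of eggs to the first success; geometric, p = 0.14.
P(Y ≤ 7) = 1 − (1−p)^7 = 1 − 0.34793 = 0.65207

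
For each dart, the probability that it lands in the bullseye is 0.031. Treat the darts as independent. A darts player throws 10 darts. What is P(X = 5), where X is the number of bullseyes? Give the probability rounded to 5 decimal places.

0.00001

X ~ Binomial(n=10, p=0.031).
P(X=5) = C(10,5) · p^5 · (1−p)^5
= 252 · 2.8629e-08 · 0.85432 = 0.0000062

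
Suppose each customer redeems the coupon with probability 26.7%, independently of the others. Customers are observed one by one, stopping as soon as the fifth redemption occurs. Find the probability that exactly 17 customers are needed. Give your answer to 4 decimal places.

0.0594

Y = trial on which the fifth success occurs; negative binomial, r=5, p=0.267.
P(Y=17) = C(16,4) · p^5 · (1−p)^12
= 1820 · 0.0013569 · 0.024057 = 0.059412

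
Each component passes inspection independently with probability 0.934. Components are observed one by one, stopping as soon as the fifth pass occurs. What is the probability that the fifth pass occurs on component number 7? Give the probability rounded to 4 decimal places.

0.0464

Y = trial on which the fifth success occurs; negative binomial, r=5, p=0.934.
P(Y=7) = C(6,4) · p^5 · (1−p)^2
= 15 · 0.71078 · 0.004356 = 0.046442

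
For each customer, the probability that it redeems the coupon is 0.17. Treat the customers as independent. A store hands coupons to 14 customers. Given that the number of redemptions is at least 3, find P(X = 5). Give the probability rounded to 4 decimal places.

0.1224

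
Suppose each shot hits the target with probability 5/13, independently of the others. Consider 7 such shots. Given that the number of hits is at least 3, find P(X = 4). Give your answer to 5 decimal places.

0.32679

X ~ Binomial(7, 0.384615). Want P(X=4 | X≥3) = P(X=4) / P(X≥3).
P(X=4) = C(7,4)·0.384615^4·0.615385^3 = 0.1784903
P(X≥3) = 1 − 0.0334215 − 0.1462192 − 0.2741611 = 0.5461982
Ratio = 0.1784903 / 0.5461982 = 0.3267867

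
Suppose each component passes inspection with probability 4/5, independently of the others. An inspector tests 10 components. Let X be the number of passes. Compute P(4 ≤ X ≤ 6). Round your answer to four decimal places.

0.1200

X ~ Binomial(10, 0.80); P(4 ≤ X ≤ 6) = Σ C(10,k) p^k (1−p)^(10−k) over k:
  k=4: C(10,4)·0.80^4·0.20^6 = 0.005505
  k=5: C(10,5)·0.80^5·0.20^5 = 0.026424
  k=6: C(10,6)·0.80^6·0.20^4 = 0.088080
Total = 0.120010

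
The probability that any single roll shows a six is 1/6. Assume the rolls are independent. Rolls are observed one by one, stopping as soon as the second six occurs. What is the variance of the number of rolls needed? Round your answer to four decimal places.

60.0000

Y = total rolls until the second success; negative binomial with r=2, p=0.166667.
Var(Y) = r(1−p)/p² = 2·0.833333 / 0.166667² = 60.000000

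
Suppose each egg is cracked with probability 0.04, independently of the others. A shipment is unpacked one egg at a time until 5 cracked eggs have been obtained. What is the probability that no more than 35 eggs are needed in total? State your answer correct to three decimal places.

Finishing within 35 eggs ⇔ at least 5 successes in the first 35. With X ~ Binomial(35, 0.04), P(Y ≤ 35) = 1 − P(X ≤ 4).
  k=0: C(35,0)·0.04^0·0.96^35 = 0.23960
  k=1: C(35,1)·0.04^1·0.96^34 = 0.34942
  k=2: C(35,2)·0.04^2·0.96^33 = 0.24751
  k=3: C(35,3)·0.04^3·0.96^32 = 0.11344
  k=4: C(35,4)·0.04^4·0.96^31 = 0.03781
1 − 0.98779 = 0.01221

0.012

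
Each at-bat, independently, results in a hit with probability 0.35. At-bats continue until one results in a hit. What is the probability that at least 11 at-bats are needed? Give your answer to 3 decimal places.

Y = number of at-bats to the first success; geometric, p = 0.35.
P(Y > 10) = P(first 10 all fail) = (1−p)^10 = 0.01346

0.013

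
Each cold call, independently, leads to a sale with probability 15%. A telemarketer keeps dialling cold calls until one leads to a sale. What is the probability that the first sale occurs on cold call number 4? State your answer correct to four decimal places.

0.0921

Geometric (trials to first success), p = 0.15.
P(Y = 4) = (1−p)^3 · p = 0.61413 · 0.15 = 0.092119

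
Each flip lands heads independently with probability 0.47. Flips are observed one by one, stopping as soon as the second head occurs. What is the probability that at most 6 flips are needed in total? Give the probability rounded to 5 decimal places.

Finishing within 6 flips ⇔ at least 2 successes in the first 6. With X ~ Binomial(6, 0.47), P(Y ≤ 6) = 1 − P(X ≤ 1).
  k=0: C(6,0)·0.47^0·0.53^6 = 0.0221644
  k=1: C(6,1)·0.47^1·0.53^5 = 0.1179311
1 − 0.1400955 = 0.8599045

0.85990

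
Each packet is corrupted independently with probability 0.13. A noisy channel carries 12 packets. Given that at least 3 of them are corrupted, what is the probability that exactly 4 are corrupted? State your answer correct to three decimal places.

X ~ Binomial(12, 0.13). Want P(X=4 | X≥3) = P(X=4) / P(X≥3).
P(X=4) = C(12,4)·0.13^4·0.87^8 = 0.04640
P(X≥3) = 1 − 0.18803 − 0.33716 − 0.27709 = 0.19772
Ratio = 0.04640 / 0.19772 = 0.23469

0.235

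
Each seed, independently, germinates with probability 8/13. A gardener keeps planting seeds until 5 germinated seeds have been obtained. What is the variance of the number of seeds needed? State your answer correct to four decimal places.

5.0781

Y = total seeds until the fifth success; negative binomial with r=5, p=0.615385.
Var(Y) = r(1−p)/p² = 5·0.384615 / 0.615385² = 5.078125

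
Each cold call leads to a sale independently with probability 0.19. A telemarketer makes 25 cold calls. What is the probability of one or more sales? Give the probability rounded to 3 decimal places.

P(at least one) = 1 − P(none) = 1 − (1 − 0.19)^25
= 1 − 0.00515 = 0.99485

0.995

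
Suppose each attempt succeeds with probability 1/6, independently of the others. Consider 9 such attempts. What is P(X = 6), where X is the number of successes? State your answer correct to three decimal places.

X ~ Binomial(n=9, p=0.166667).
P(X=6) = C(9,6) · p^6 · (1−p)^3
= 84 · 2.1433e-05 · 0.5787 = 0.00104

0.001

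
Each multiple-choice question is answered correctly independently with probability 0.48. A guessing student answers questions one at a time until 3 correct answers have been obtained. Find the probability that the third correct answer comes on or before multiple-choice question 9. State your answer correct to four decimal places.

0.8889

Finishing within 9 multiple-choice questions ⇔ at least 3 successes in the first 9. With X ~ Binomial(9, 0.48), P(Y ≤ 9) = 1 − P(X ≤ 2).
  k=0: C(9,0)·0.48^0·0.52^9 = 0.002780
  k=1: C(9,1)·0.48^1·0.52^8 = 0.023095
  k=2: C(9,2)·0.48^2·0.52^7 = 0.085272
1 − 0.111147 = 0.888853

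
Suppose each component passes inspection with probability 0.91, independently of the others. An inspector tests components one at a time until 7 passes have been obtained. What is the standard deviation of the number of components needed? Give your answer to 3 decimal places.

0.872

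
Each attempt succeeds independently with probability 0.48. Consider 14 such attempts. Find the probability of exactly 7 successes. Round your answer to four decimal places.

X ~ Binomial(n=14, p=0.48).
P(X=7) = C(14,7) · p^7 · (1−p)^7
= 3432 · 0.0058707 · 0.010281 = 0.207138

0.2071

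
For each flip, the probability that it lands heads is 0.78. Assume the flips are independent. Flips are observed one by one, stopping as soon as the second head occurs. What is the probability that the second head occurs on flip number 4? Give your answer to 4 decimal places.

Y = trial on which the second success occurs; negative binomial, r=2, p=0.78.
P(Y=4) = C(3,1) · p^2 · (1−p)^2
= 3 · 0.6084 · 0.0484 = 0.088340

0.0883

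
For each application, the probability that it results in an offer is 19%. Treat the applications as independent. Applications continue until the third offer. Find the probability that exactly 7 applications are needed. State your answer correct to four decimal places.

0.0443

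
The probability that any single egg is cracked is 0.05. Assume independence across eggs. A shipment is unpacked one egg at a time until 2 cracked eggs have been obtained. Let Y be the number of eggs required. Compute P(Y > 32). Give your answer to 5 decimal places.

Needing more than 32 eggs ⇔ fewer than 2 successes in the first 32. With X ~ Binomial(32, 0.05), P(Y > 32) = P(X ≤ 1).
  k=0: C(32,0)·0.05^0·0.95^32 = 0.1937115
  k=1: C(32,1)·0.05^1·0.95^31 = 0.3262509
P(X ≤ 1) = 0.5199624

0.51996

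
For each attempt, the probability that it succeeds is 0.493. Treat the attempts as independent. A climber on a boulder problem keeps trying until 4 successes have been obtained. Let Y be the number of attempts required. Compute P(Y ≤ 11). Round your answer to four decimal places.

0.8774

Finishing within 11 attempts ⇔ at least 4 successes in the first 11. With X ~ Binomial(11, 0.493), P(Y ≤ 11) = 1 − P(X ≤ 3).
  k=0: C(11,0)·0.493^0·0.507^11 = 0.000569
  k=1: C(11,1)·0.493^1·0.507^10 = 0.006086
  k=2: C(11,2)·0.493^2·0.507^9 = 0.029589
  k=3: C(11,3)·0.493^3·0.507^8 = 0.086315
1 − 0.122559 = 0.877441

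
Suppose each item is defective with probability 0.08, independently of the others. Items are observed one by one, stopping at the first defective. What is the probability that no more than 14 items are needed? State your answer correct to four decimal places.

0.6888

Y = number of items to the first success; geometric, p = 0.08.
P(Y ≤ 14) = 1 − (1−p)^14 = 1 − 0.311193 = 0.688807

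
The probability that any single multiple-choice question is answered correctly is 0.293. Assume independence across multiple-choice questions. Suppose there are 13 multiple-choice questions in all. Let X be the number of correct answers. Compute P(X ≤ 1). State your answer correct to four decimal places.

0.0704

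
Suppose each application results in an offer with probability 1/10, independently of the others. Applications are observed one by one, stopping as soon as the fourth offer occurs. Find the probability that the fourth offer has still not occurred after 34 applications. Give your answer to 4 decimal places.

0.5538

Needing more than 34 applications ⇔ fewer than 4 successes in the first 34. With X ~ Binomial(34, 0.10), P(Y > 34) = P(X ≤ 3).
  k=0: C(34,0)·0.10^0·0.90^34 = 0.027813
  k=1: C(34,1)·0.10^1·0.90^33 = 0.105071
  k=2: C(34,2)·0.10^2·0.90^32 = 0.192630
  k=3: C(34,3)·0.10^3·0.90^31 = 0.228302
P(X ≤ 3) = 0.553815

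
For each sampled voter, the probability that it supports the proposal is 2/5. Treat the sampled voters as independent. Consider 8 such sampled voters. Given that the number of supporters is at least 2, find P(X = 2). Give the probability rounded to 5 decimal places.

X ~ Binomial(8, 0.40). Want P(X=2 | X≥2) = P(X=2) / P(X≥2).
P(X=2) = C(8,2)·0.40^2·0.60^6 = 0.2090189
P(X≥2) = 1 − 0.0167962 − 0.0895795 = 0.8936243
Ratio = 0.2090189 / 0.8936243 = 0.2339002

0.23390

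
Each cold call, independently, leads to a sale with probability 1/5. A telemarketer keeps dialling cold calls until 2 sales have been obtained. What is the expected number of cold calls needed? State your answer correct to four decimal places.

10.0000

Y = total cold calls until the second success; negative binomial with r=2, p=0.20.
E[Y] = r / p = 2 / 0.20 = 10.000000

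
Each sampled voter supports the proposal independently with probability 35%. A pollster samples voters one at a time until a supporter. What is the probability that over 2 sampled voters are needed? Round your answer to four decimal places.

0.4225

Y = number of sampled voters to the first success; geometric, p = 0.35.
P(Y > 2) = P(first 2 all fail) = (1−p)^2 = 0.422500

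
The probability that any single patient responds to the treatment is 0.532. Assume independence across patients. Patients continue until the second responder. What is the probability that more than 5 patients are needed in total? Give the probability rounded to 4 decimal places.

0.1501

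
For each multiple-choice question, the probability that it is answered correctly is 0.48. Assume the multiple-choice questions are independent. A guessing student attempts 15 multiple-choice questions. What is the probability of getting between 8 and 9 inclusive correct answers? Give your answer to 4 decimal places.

0.3203

X ~ Binomial(15, 0.48); P(8 ≤ X ≤ 9) = Σ C(15,k) p^k (1−p)^(15−k) over k:
  k=8: C(15,8)·0.48^8·0.52^7 = 0.186424
  k=9: C(15,9)·0.48^9·0.52^6 = 0.133843
Total = 0.320267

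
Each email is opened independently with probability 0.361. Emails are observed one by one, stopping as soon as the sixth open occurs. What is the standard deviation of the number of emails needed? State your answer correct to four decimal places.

Y = total emails until the sixth success; negative binomial with r=6, p=0.361.
SD(Y) = √[r(1−p)/p²] = √(29.419664) = 5.423990

5.4240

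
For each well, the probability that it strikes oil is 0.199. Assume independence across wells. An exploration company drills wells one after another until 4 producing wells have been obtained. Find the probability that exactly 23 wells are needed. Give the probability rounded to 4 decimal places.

0.0356

Y = trial on which the fourth success occurs; negative binomial, r=4, p=0.199.
P(Y=23) = C(22,3) · p^4 · (1−p)^19
= 1540 · 0.0015682 · 0.014758 = 0.035641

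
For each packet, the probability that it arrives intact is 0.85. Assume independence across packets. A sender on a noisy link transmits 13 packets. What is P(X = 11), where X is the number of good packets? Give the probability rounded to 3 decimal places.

X ~ Binomial(n=13, p=0.85).
P(X=11) = C(13,11) · p^11 · (1−p)^2
= 78 · 0.16734 · 0.0225 = 0.29369

0.294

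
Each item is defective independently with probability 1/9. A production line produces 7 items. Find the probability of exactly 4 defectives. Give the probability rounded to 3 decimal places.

X ~ Binomial(n=7, p=0.111111).
P(X=4) = C(7,4) · p^4 · (1−p)^3
= 35 · 0.00015242 · 0.70233 = 0.00375

0.004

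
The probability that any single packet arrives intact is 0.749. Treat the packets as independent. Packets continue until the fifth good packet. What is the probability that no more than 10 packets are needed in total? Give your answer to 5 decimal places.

0.97988

Finishing within 10 packets ⇔ at least 5 successes in the first 10. With X ~ Binomial(10, 0.749), P(Y ≤ 10) = 1 − P(X ≤ 4).
  k=0: C(10,0)·0.749^0·0.251^10 = 0.0000010
  k=1: C(10,1)·0.749^1·0.251^9 = 0.0000296
  k=2: C(10,2)·0.749^2·0.251^8 = 0.0003977
  k=3: C(10,3)·0.749^3·0.251^7 = 0.0031648
  k=4: C(10,4)·0.749^4·0.251^6 = 0.0165268
1 − 0.0201199 = 0.9798801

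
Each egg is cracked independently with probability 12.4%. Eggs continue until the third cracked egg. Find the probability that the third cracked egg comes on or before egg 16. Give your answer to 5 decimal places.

0.31830

Finishing within 16 eggs ⇔ at least 3 successes in the first 16. With X ~ Binomial(16, 0.124), P(Y ≤ 16) = 1 − P(X ≤ 2).
  k=0: C(16,0)·0.124^0·0.876^16 = 0.1202446
  k=1: C(16,1)·0.124^1·0.876^15 = 0.2723349
  k=2: C(16,2)·0.124^2·0.876^14 = 0.2891226
1 − 0.6817021 = 0.3182979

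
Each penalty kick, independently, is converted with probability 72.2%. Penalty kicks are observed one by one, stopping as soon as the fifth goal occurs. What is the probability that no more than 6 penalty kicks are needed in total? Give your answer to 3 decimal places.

0.469

Finishing within 6 penalty kicks ⇔ at least 5 successes in the first 6. With X ~ Binomial(6, 0.722), P(Y ≤ 6) = 1 − P(X ≤ 4).
  k=0: C(6,0)·0.722^0·0.278^6 = 0.00046
  k=1: C(6,1)·0.722^1·0.278^5 = 0.00719
  k=2: C(6,2)·0.722^2·0.278^4 = 0.04670
  k=3: C(6,3)·0.722^3·0.278^3 = 0.16172
  k=4: C(6,4)·0.722^4·0.278^2 = 0.31501
1 − 0.53110 = 0.46890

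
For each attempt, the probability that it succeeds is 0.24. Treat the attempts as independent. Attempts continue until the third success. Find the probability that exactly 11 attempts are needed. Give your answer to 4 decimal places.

Y = trial on which the third success occurs; negative binomial, r=3, p=0.24.
P(Y=11) = C(10,2) · p^3 · (1−p)^8
= 45 · 0.013824 · 0.1113 = 0.069240

0.0692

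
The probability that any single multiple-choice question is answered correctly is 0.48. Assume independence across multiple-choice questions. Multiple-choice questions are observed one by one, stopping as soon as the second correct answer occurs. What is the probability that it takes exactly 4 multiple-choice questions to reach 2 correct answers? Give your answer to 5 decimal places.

0.18690

Y = trial on which the second success occurs; negative binomial, r=2, p=0.48.
P(Y=4) = C(3,1) · p^2 · (1−p)^2
= 3 · 0.2304 · 0.2704 = 0.1869005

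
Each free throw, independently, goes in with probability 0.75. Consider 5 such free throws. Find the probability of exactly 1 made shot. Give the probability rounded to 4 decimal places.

X ~ Binomial(n=5, p=0.75).
P(X=1) = C(5,1) · p^1 · (1−p)^4
= 5 · 0.75 · 0.0039062 = 0.014648

0.0146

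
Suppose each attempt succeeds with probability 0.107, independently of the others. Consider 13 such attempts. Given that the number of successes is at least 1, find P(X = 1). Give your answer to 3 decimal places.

X ~ Binomial(13, 0.107). Want P(X=1 | X≥1) = P(X=1) / P(X≥1).
P(X=1) = C(13,1)·0.107^1·0.893^12 = 0.35772
P(X≥1) = 1 − 0.22965 = 0.77035
Ratio = 0.35772 / 0.77035 = 0.46436

0.464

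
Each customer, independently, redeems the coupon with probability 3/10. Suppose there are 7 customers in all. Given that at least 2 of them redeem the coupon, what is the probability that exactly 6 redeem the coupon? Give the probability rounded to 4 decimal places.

X ~ Binomial(7, 0.30). Want P(X=6 | X≥2) = P(X=6) / P(X≥2).
P(X=6) = C(7,6)·0.30^6·0.70^1 = 0.003572
P(X≥2) = 1 − 0.082354 − 0.247063 = 0.670583
Ratio = 0.003572 / 0.670583 = 0.005327

0.0053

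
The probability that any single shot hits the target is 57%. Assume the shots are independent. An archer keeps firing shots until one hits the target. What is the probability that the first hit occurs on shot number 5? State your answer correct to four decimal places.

Geometric (trials to first success), p = 0.57.
P(Y = 5) = (1−p)^4 · p = 0.034188 · 0.57 = 0.019487

0.0195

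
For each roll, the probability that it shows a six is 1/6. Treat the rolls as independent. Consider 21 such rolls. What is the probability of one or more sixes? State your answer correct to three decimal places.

P(at least one) = 1 − P(none) = 1 − (1 − 0.166667)^21
= 1 − 0.02174 = 0.97826

0.978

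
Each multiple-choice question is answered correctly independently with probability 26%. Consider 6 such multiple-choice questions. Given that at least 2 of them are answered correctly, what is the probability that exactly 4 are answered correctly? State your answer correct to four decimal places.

0.0767

X ~ Binomial(6, 0.26). Want P(X=4 | X≥2) = P(X=4) / P(X≥2).
P(X=4) = C(6,4)·0.26^4·0.74^2 = 0.037536
P(X≥2) = 1 − 0.164206 − 0.346165 = 0.489628
Ratio = 0.037536 / 0.489628 = 0.076662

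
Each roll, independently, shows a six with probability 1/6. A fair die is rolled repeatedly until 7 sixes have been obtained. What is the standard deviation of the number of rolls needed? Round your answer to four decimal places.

Y = total rolls until the seventh success; negative binomial with r=7, p=0.166667.
SD(Y) = √[r(1−p)/p²] = √(210.000000) = 14.491377

14.4914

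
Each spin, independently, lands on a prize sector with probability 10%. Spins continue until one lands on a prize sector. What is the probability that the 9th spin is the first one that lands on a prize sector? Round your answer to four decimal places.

0.0430

Geometric (trials to first success), p = 0.10.
P(Y = 9) = (1−p)^8 · p = 0.43047 · 0.10 = 0.043047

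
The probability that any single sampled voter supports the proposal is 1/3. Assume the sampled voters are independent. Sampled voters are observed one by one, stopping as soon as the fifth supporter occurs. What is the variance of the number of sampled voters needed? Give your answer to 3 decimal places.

30.000

Y = total sampled voters until the fifth success; negative binomial with r=5, p=0.333333.
Var(Y) = r(1−p)/p² = 5·0.666667 / 0.333333² = 30.00000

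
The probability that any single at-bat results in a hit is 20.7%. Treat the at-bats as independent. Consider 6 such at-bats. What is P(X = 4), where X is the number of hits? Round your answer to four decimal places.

X ~ Binomial(n=6, p=0.207).
P(X=4) = C(6,4) · p^4 · (1−p)^2
= 15 · 0.001836 · 0.62885 = 0.017319

0.0173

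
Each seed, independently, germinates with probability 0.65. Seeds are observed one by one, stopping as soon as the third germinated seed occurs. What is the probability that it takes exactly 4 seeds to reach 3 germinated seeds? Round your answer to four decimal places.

Y = trial on which the third success occurs; negative binomial, r=3, p=0.65.
P(Y=4) = C(3,2) · p^3 · (1−p)^1
= 3 · 0.27463 · 0.35 = 0.288356

0.2884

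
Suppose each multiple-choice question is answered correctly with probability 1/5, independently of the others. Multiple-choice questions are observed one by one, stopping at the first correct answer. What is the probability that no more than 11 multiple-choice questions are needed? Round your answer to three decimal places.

Y = number of multiple-choice questions to the first success; geometric, p = 0.20.
P(Y ≤ 11) = 1 − (1−p)^11 = 1 − 0.08590 = 0.91410

0.914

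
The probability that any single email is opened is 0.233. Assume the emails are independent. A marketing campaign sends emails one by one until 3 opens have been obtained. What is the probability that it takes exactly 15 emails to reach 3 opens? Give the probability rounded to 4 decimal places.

Y = trial on which the third success occurs; negative binomial, r=3, p=0.233.
P(Y=15) = C(14,2) · p^3 · (1−p)^12
= 91 · 0.012649 · 0.041452 = 0.047715

0.0477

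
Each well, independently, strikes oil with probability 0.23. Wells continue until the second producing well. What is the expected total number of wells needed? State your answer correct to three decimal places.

Y = total wells until the second success; negative binomial with r=2, p=0.23.
E[Y] = r / p = 2 / 0.23 = 8.69565

8.696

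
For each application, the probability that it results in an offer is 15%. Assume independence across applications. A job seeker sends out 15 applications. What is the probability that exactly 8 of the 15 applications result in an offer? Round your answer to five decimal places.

X ~ Binomial(n=15, p=0.15).
P(X=8) = C(15,8) · p^8 · (1−p)^7
= 6435 · 2.5629e-07 · 0.32058 = 0.0005287

0.00053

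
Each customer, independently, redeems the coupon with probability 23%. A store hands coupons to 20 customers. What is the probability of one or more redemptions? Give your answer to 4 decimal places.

P(at least one) = 1 − P(none) = 1 − (1 − 0.23)^20
= 1 − 0.005368 = 0.994632

0.9946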